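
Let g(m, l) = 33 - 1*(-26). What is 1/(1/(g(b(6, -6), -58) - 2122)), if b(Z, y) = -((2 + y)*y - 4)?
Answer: -2063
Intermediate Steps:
b(Z, y) = 4 - y*(2 + y) (b(Z, y) = -(y*(2 + y) - 4) = -(-4 + y*(2 + y)) = 4 - y*(2 + y))
g(m, l) = 59 (g(m, l) = 33 + 26 = 59)
1/(1/(g(b(6, -6), -58) - 2122)) = 1/(1/(59 - 2122)) = 1/(1/(-2063)) = 1/(-1/2063) = -2063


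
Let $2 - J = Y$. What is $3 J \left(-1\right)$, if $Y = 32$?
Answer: $90$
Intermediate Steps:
$J = -30$ ($J = 2 - 32 = -30$)
$3 J \left(-1\right) = 3 \left(-30\right) \left(-1\right) = \left(-90\right) \left(-1\right) = 90$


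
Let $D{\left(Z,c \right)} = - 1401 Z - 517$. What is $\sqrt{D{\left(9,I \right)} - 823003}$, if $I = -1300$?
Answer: $i \sqrt{836129} \approx 914.4 i$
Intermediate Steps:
$D{\left(Z,c \right)} = -517 - 1401 Z$
$\sqrt{D{\left(9,I \right)} - 823003} = \sqrt{\left(-517 - 12609\right) - 823003} = \sqrt{-13126 - 823003} = \sqrt{-836129} = i \sqrt{836129}$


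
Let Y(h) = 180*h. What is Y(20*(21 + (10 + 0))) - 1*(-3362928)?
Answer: 3474528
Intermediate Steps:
Y(20*(21 + (10 + 0))) - 1*(-3362928) = 180*(20*(21 + (10 + 0))) - 1*(-3362928) = 180*(20*(21 + 10)) + 3362928 = 180*(20*31) + 3362928 = 180*620 + 3362928 = 111600 + 3362928 = 3474528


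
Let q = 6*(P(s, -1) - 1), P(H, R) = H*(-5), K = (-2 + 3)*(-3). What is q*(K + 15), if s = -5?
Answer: 1728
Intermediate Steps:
K = -3 (K = 1*(-3) = -3)
P(H, R) = -5*H
q = 144 (q = 6*(-5*(-5) - 1) = 6*(25 - 1) = 6*24 = 144)
q*(K + 15) = 144*(-3 + 15) = 144*12 = 1728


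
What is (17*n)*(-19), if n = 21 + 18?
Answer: -12597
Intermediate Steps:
n = 39
(17*n)*(-19) = (17*39)*(-19) = 663*(-19) = -12597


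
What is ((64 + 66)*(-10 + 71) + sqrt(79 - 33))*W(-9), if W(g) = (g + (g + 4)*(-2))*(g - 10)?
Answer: -150670 - 19*sqrt(46) ≈ -1.5080e+5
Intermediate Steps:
W(g) = (-10 + g)*(-8 - g) (W(g) = (g + (4 + g)*(-2))*(-10 + g) = (g + (-8 - 2*g))*(-10 + g) = (-8 - g)*(-10 + g) = (-10 + g)*(-8 - g))
((64 + 66)*(-10 + 71) + sqrt(79 - 33))*W(-9) = ((64 + 66)*(-10 + 71) + sqrt(79 - 33))*(80 - 1*(-9)**2 + 2*(-9)) = (130*61 + sqrt(46))*(80 - 1*81 - 18) = (7930 + sqrt(46))*(80 - 81 - 18) = (7930 + sqrt(46))*(-19) = -150670 - 19*sqrt(46)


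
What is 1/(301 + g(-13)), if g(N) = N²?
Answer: 1/470 ≈ 0.0021277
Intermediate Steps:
1/(301 + g(-13)) = 1/(301 + (-13)²) = 1/(301 + 169) = 1/470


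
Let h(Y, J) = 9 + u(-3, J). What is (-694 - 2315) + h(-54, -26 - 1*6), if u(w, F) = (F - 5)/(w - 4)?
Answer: -20963/7 ≈ -2994.7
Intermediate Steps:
u(w, F) = (-5 + F)/(-4 + w)
h(Y, J) = 68/7 - J/7 (h(Y, J) = 9 + (-5 + J)/(-4 - 3) = 9 + (-5 + J)/(-7) = 9 - (-5 + J)/7 = 9 + (5/7 - J/7) = 68/7 - J/7)
(-694 - 2315) + h(-54, -26 - 1*6) = (-694 - 2315) + (68/7 - (-26 - 1*6)/7) = -3009 + (68/7 - (-26 - 6)/7) = -3009 + (68/7 - 1/7*(-32)) = -3009 + (68/7 + 32/7) = -3009 + 100/7 = -20963/7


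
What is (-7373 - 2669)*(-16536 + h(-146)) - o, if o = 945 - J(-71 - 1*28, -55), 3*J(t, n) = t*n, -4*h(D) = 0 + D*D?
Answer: 219569200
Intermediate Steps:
h(D) = -D**2/4 (h(D) = -(0 + D*D)/4 = -(0 + D**2)/4 = -D**2/4)
J(t, n) = n*t/3 (J(t, n) = (t*n)/3 = (n*t)/3 = n*t/3)
o = -870 (o = 945 - (-55)*(-71 - 1*28)/3 = 945 - (-55)*(-71 - 28)/3 = 945 - (-55)*(-99)/3 = 945 - 1*1815 = 945 - 1815 = -870)
(-7373 - 2669)*(-16536 + h(-146)) - o = (-7373 - 2669)*(-16536 - 1/4*(-146)**2) - 1*(-870) = -10042*(-16536 - 1/4*21316) + 870 = -10042*(-16536 - 5329) + 870 = -10042*(-21865) + 870 = 219568330 + 870 = 219569200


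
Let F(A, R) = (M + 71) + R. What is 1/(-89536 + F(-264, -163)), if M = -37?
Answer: -1/89665 ≈ -1.1153e-5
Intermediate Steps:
F(A, R) = 34 + R (F(A, R) = (-37 + 71) + R = 34 + R)
1/(-89536 + F(-264, -163)) = 1/(-89536 + (34 - 163)) = 1/(-89536 - 129) = 1/(-89665) = -1/89665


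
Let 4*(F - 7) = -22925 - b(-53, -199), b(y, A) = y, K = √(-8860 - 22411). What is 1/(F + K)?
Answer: -5711/32646792 - I*√31271/32646792 ≈ -0.00017493 - 5.4166e-6*I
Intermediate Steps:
K = I*√31271 (K = √(-31271) = I*√31271 ≈ 176.84*I)
F = -5711 (F = 7 + (-22925 - 1*(-53))/4 = 7 + (-22925 + 53)/4 = 7 + (¼)*(-22872) = 7 - 5718 = -5711)
1/(F + K) = 1/(-5711 + I*√31271)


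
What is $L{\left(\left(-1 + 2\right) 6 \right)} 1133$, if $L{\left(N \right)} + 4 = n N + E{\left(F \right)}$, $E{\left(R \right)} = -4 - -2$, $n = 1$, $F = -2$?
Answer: $0$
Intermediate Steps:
$E{\left(R \right)} = -2$ ($E{\left(R \right)} = -4 + 2 = -2$)
$L{\left(N \right)} = -6 + N$ ($L{\left(N \right)} = -4 + \left(1 N - 2\right) = -4 + \left(N - 2\right) = -4 + \left(-2 + N\right) = -6 + N$)
$L{\left(\left(-1 + 2\right) 6 \right)} 1133 = \left(-6 + \left(-1 + 2\right) 6\right) 1133 = \left(-6 + 1 \cdot 6\right) 1133 = \left(-6 + 6\right) 1133 = 0 \cdot 1133 = 0$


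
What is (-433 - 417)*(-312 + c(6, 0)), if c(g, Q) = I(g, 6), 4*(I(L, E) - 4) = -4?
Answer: 262650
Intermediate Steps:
I(L, E) = 3 (I(L, E) = 4 + (¼)*(-4) = 4 - 1 = 3)
c(g, Q) = 3
(-433 - 417)*(-312 + c(6, 0)) = (-433 - 417)*(-312 + 3) = -850*(-309) = 262650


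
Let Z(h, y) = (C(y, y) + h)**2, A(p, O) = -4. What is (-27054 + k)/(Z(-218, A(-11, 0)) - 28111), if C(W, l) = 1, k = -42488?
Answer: -34771/9489 ≈ -3.6643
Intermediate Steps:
Z(h, y) = (1 + h)**2
(-27054 + k)/(Z(-218, A(-11, 0)) - 28111) = (-27054 - 42488)/((1 - 218)**2 - 28111) = -69542/((-217)**2 - 28111) = -69542/(47089 - 28111) = -69542/18978 = -69542*1/18978 = -34771/9489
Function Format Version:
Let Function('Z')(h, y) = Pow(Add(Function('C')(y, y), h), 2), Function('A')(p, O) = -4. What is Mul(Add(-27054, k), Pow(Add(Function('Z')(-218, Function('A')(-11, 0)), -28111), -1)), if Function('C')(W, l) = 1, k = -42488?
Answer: Rational(-34771, 9489) ≈ -3.6643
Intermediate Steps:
Function('Z')(h, y) = Pow(Add(1, h), 2)
Mul(Add(-27054, k), Pow(Add(Function('Z')(-218, Function('A')(-11, 0)), -28111), -1)) = Mul(Add(-27054, -42488), Pow(Add(Pow(Add(1, -218), 2), -28111), -1)) = Mul(-69542, Pow(Add(Pow(-217, 2), -28111), -1)) = Mul(-69542, Pow(Add(47089, -28111), -1)) = Mul(-69542, Pow(18978, -1)) = Mul(-69542, Rational(1, 18978)) = Rational(-34771, 9489)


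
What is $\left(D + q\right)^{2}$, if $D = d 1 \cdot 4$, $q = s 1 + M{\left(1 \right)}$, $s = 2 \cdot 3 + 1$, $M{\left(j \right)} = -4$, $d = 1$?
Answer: $49$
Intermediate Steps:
$s = 7$ ($s = 6 + 1 = 7$)
$q = 3$ ($q = 7 \cdot 1 - 4 = 7 - 4 = 3$)
$D = 4$ ($D = 1 \cdot 1 \cdot 4 = 1 \cdot 4 = 4$)
$\left(D + q\right)^{2} = \left(4 + 3\right)^{2} = 7^{2} = 49$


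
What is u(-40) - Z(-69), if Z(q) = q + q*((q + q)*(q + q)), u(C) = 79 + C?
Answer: 1314144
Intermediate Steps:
Z(q) = q + 4*q**3 (Z(q) = q + q*((2*q)*(2*q)) = q + q*(4*q**2) = q + 4*q**3)
u(-40) - Z(-69) = (79 - 40) - (-69 + 4*(-69)**3) = 39 - (-69 + 4*(-328509)) = 39 - (-69 - 1314036) = 39 - 1*(-1314105) = 39 + 1314105 = 1314144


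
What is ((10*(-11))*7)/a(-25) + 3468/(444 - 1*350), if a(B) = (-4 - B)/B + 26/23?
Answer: -20519672/7849 ≈ -2614.3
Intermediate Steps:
a(B) = 26/23 + (-4 - B)/B (a(B) = (-4 - B)/B + 26*(1/23) = (-4 - B)/B + 26/23 = 26/23 + (-4 - B)/B)
((10*(-11))*7)/a(-25) + 3468/(444 - 1*350) = ((10*(-11))*7)/(3/23 - 4/(-25)) + 3468/(444 - 1*350) = (-110*7)/(3/23 - 4*(-1/25)) + 3468/(444 - 350) = -770/(3/23 + 4/25) + 3468/94 = -770/167/575 + 3468*(1/94) = -770*575/167 + 1734/47 = -442750/167 + 1734/47 = -20519672/7849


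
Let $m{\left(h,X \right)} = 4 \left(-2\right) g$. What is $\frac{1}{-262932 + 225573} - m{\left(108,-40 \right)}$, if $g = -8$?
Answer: $- \frac{2390977}{37359} \approx -64.0$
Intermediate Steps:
$m{\left(h,X \right)} = 64$ ($m{\left(h,X \right)} = 4 \left(-2\right) \left(-8\right) = \left(-8\right) \left(-8\right) = 64$)
$\frac{1}{-262932 + 225573} - m{\left(108,-40 \right)} = \frac{1}{-262932 + 225573} - 64 = \frac{1}{-37359} - 64 = - \frac{1}{37359} - 64 = - \frac{2390977}{37359}$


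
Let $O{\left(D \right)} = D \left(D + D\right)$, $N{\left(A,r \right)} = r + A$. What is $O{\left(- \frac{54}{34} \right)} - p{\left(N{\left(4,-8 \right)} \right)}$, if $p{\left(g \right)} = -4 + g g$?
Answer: $- \frac{2010}{289} \approx -6.955$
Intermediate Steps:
$N{\left(A,r \right)} = A + r$
$p{\left(g \right)} = -4 + g^{2}$
$O{\left(D \right)} = 2 D^{2}$ ($O{\left(D \right)} = D 2 D = 2 D^{2}$)
$O{\left(- \frac{54}{34} \right)} - p{\left(N{\left(4,-8 \right)} \right)} = 2 \left(- \frac{54}{34}\right)^{2} - \left(-4 + \left(4 - 8\right)^{2}\right) = 2 \left(\left(-54\right) \frac{1}{34}\right)^{2} - \left(-4 + \left(-4\right)^{2}\right) = 2 \left(- \frac{27}{17}\right)^{2} - \left(-4 + 16\right) = 2 \cdot \frac{729}{289} - 12 = \frac{1458}{289} - 12 = - \frac{2010}{289}$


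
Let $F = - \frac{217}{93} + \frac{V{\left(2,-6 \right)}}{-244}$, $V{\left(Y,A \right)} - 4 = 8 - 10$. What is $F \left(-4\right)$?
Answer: $\frac{1714}{183} \approx 9.3661$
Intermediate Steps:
$V{\left(Y,A \right)} = 2$ ($V{\left(Y,A \right)} = 4 + \left(8 - 10\right) = 4 - 2 = 2$)
$F = - \frac{857}{366}$ ($F = - \frac{217}{93} + \frac{2}{-244} = \left(-217\right) \frac{1}{93} + 2 \left(- \frac{1}{244}\right) = - \frac{7}{3} - \frac{1}{122} = - \frac{857}{366} \approx -2.3415$)
$F \left(-4\right) = \left(- \frac{857}{366}\right) \left(-4\right) = \frac{1714}{183}$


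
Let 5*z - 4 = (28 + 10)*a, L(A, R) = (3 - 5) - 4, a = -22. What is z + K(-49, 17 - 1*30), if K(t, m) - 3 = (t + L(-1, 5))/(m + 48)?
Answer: -5774/35 ≈ -164.97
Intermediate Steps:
L(A, R) = -6 (L(A, R) = -2 - 4 = -6)
K(t, m) = 3 + (-6 + t)/(48 + m) (K(t, m) = 3 + (t - 6)/(m + 48) = 3 + (-6 + t)/(48 + m))
z = -832/5 (z = ⅘ + ((28 + 10)*(-22))/5 = ⅘ + (38*(-22))/5 = ⅘ + (⅕)*(-836) = ⅘ - 836/5 = -832/5 ≈ -166.40)
z + K(-49, 17 - 1*30) = -832/5 + (138 - 49 + 3*(17 - 1*30))/(48 + (17 - 1*30)) = -832/5 + (138 - 49 + 3*(17 - 30))/(48 + (17 - 30)) = -832/5 + (138 - 49 + 3*(-13))/(48 - 13) = -832/5 + (138 - 49 - 39)/35 = -832/5 + (1/35)*50 = -832/5 + 10/7 = -5774/35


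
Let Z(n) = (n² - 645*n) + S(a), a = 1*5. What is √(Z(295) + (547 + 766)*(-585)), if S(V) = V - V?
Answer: I*√871355 ≈ 933.46*I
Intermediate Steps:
a = 5
S(V) = 0
Z(n) = n² - 645*n (Z(n) = (n² - 645*n) + 0 = n² - 645*n)
√(Z(295) + (547 + 766)*(-585)) = √(295*(-645 + 295) + (547 + 766)*(-585)) = √(295*(-350) + 1313*(-585)) = √(-103250 - 768105) = √(-871355) = I*√871355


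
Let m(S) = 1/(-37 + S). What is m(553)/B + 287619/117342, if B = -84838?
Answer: 699495920845/285378403752 ≈ 2.4511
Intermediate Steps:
m(553)/B + 287619/117342 = 1/((-37 + 553)*(-84838)) + 287619/117342 = -1/84838/516 + 287619*(1/117342) = (1/516)*(-1/84838) + 95873/39114 = -1/43776408 + 95873/39114 = 699495920845/285378403752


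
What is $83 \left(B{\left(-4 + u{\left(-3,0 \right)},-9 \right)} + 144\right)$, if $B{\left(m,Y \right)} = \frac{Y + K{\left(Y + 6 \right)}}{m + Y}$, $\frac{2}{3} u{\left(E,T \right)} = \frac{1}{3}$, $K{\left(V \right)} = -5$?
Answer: $\frac{301124}{25} \approx 12045.0$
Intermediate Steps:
$u{\left(E,T \right)} = \frac{1}{2}$ ($u{\left(E,T \right)} = \frac{3}{2 \cdot 3} = \frac{3}{2} \cdot \frac{1}{3} = \frac{1}{2}$)
$B{\left(m,Y \right)} = \frac{-5 + Y}{Y + m}$ ($B{\left(m,Y \right)} = \frac{Y - 5}{m + Y} = \frac{-5 + Y}{Y + m}$)
$83 \left(B{\left(-4 + u{\left(-3,0 \right)},-9 \right)} + 144\right) = 83 \left(\frac{-5 - 9}{-9 + \left(-4 + \frac{1}{2}\right)} + 144\right) = 83 \left(\frac{1}{-9 - \frac{7}{2}} \left(-14\right) + 144\right) = 83 \left(\frac{1}{- \frac{25}{2}} \left(-14\right) + 144\right) = 83 \left(\left(- \frac{2}{25}\right) \left(-14\right) + 144\right) = 83 \left(\frac{28}{25} + 144\right) = 83 \cdot \frac{3628}{25} = \frac{301124}{25}$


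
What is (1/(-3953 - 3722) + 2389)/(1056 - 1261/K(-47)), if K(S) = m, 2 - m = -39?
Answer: 751758534/322618625 ≈ 2.3302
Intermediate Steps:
m = 41 (m = 2 - 1*(-39) = 2 + 39 = 41)
K(S) = 41
(1/(-3953 - 3722) + 2389)/(1056 - 1261/K(-47)) = (1/(-3953 - 3722) + 2389)/(1056 - 1261/41) = (1/(-7675) + 2389)/(1056 - 1261*1/41) = (-1/7675 + 2389)/(1056 - 1261/41) = 18335574/(7675*(42035/41)) = (18335574/7675)*(41/42035) = 751758534/322618625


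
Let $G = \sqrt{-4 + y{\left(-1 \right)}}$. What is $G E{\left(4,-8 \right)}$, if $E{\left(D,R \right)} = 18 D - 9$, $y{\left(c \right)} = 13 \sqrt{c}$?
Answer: $63 \sqrt{-4 + 13 i} \approx 138.04 + 186.9 i$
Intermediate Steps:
$E{\left(D,R \right)} = -9 + 18 D$
$G = \sqrt{-4 + 13 i}$ ($G = \sqrt{-4 + 13 \sqrt{-1}} = \sqrt{-4 + 13 i} \approx 2.1911 + 2.9666 i$)
$G E{\left(4,-8 \right)} = \sqrt{-4 + 13 i} \left(-9 + 18 \cdot 4\right) = \sqrt{-4 + 13 i} \left(-9 + 72\right) = \sqrt{-4 + 13 i} 63 = 63 \sqrt{-4 + 13 i}$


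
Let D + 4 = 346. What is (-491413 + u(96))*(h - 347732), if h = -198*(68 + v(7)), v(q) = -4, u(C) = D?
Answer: 176983952684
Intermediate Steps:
D = 342 (D = -4 + 346 = 342)
u(C) = 342
h = -12672 (h = -198*(68 - 4) = -198*64 = -12672)
(-491413 + u(96))*(h - 347732) = (-491413 + 342)*(-12672 - 347732) = -491071*(-360404) = 176983952684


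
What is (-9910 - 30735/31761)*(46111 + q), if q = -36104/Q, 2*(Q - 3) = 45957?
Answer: -74125191841661425/162203427 ≈ -4.5699e+8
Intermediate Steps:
Q = 45963/2 (Q = 3 + (½)*45957 = 3 + 45957/2 = 45963/2 ≈ 22982.)
q = -72208/45963 (q = -36104/45963/2 = -36104*2/45963 = -72208/45963 ≈ -1.5710)
(-9910 - 30735/31761)*(46111 + q) = (-9910 - 30735/31761)*(46111 - 72208/45963) = (-9910 - 30735*1/31761)*(2119327685/45963) = (-9910 - 3415/3529)*(2119327685/45963) = -34975805/3529*2119327685/45963 = -74125191841661425/162203427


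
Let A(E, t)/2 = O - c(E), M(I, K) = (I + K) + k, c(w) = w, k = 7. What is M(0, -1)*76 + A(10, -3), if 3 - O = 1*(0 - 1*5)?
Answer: 452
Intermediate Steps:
M(I, K) = 7 + I + K (M(I, K) = (I + K) + 7 = 7 + I + K)
O = 8 (O = 3 - (0 - 1*5) = 3 - (0 - 5) = 3 - (-5) = 3 - 1*(-5) = 3 + 5 = 8)
A(E, t) = 16 - 2*E (A(E, t) = 2*(8 - E) = 16 - 2*E)
M(0, -1)*76 + A(10, -3) = (7 + 0 - 1)*76 + (16 - 2*10) = 6*76 + (16 - 20) = 456 - 4 = 452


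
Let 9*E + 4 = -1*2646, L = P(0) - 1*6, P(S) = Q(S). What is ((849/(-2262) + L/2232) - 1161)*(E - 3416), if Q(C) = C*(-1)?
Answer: 2719545564403/631098 ≈ 4.3092e+6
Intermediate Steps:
Q(C) = -C
P(S) = -S
L = -6 (L = -1*0 - 1*6 = 0 - 6 = -6)
E = -2650/9 (E = -4/9 + (-1*2646)/9 = -4/9 + (1/9)*(-2646) = -4/9 - 294 = -2650/9 ≈ -294.44)
((849/(-2262) + L/2232) - 1161)*(E - 3416) = ((849/(-2262) - 6/2232) - 1161)*(-2650/9 - 3416) = ((849*(-1/2262) - 6*1/2232) - 1161)*(-33394/9) = ((-283/754 - 1/372) - 1161)*(-33394/9) = (-53015/140244 - 1161)*(-33394/9) = -162876299/140244*(-33394/9) = 2719545564403/631098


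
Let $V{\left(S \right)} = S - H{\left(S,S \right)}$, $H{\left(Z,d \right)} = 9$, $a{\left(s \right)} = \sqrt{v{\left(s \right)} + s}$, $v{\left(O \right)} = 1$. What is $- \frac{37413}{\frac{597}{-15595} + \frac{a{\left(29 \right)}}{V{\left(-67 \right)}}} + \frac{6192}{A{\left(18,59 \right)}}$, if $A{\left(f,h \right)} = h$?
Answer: $- \frac{19778416627584168}{51502106599} + \frac{115253901039450 \sqrt{30}}{872917061} \approx 3.3914 \cdot 10^{5}$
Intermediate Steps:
$a{\left(s \right)} = \sqrt{1 + s}$
$V{\left(S \right)} = -9 + S$ ($V{\left(S \right)} = S - 9 = -9 + S$)
$- \frac{37413}{\frac{597}{-15595} + \frac{a{\left(29 \right)}}{V{\left(-67 \right)}}} + \frac{6192}{A{\left(18,59 \right)}} = - \frac{37413}{\frac{597}{-15595} + \frac{\sqrt{1 + 29}}{-9 - 67}} + \frac{6192}{59} = - \frac{37413}{597 \left(- \frac{1}{15595}\right) + \frac{\sqrt{30}}{-76}} + 6192 \cdot \frac{1}{59} = - \frac{37413}{- \frac{597}{15595} + \sqrt{30} \left(- \frac{1}{76}\right)} + \frac{6192}{59} = - \frac{37413}{- \frac{597}{15595} - \frac{\sqrt{30}}{76}} + \frac{6192}{59} = \frac{6192}{59} - \frac{37413}{- \frac{597}{15595} - \frac{\sqrt{30}}{76}}$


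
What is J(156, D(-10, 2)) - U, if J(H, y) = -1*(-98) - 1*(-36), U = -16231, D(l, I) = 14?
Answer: 16365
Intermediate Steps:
J(H, y) = 134 (J(H, y) = 98 + 36 = 134)
J(156, D(-10, 2)) - U = 134 - 1*(-16231) = 134 + 16231 = 16365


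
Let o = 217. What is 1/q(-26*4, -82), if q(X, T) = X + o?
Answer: 1/113 ≈ 0.0088496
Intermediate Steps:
q(X, T) = 217 + X (q(X, T) = X + 217 = 217 + X)
1/q(-26*4, -82) = 1/(217 - 26*4) = 1/(217 - 104) = 1/113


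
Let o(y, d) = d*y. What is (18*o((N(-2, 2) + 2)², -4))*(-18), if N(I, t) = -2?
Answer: 0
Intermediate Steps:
(18*o((N(-2, 2) + 2)², -4))*(-18) = (18*(-4*(-2 + 2)²))*(-18) = (18*(-4*0²))*(-18) = (18*(-4*0))*(-18) = (18*0)*(-18) = 0*(-18) = 0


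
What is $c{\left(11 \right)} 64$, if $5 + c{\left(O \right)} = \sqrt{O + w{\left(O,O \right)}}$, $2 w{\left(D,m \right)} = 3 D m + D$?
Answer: $-320 + 192 \sqrt{22} \approx 580.56$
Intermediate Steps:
$w{\left(D,m \right)} = \frac{D}{2} + \frac{3 D m}{2}$ ($w{\left(D,m \right)} = \frac{3 D m + D}{2} = \frac{D + 3 D m}{2} = \frac{D}{2} + \frac{3 D m}{2}$)
$c{\left(O \right)} = -5 + \sqrt{O + \frac{O \left(1 + 3 O\right)}{2}}$
$c{\left(11 \right)} 64 = \left(-5 + \frac{\sqrt{6} \sqrt{11 \left(1 + 11\right)}}{2}\right) 64 = \left(-5 + \frac{\sqrt{6} \sqrt{11 \cdot 12}}{2}\right) 64 = \left(-5 + \frac{\sqrt{6} \sqrt{132}}{2}\right) 64 = \left(-5 + \frac{\sqrt{6} \cdot 2 \sqrt{33}}{2}\right) 64 = \left(-5 + 3 \sqrt{22}\right) 64 = -320 + 192 \sqrt{22}$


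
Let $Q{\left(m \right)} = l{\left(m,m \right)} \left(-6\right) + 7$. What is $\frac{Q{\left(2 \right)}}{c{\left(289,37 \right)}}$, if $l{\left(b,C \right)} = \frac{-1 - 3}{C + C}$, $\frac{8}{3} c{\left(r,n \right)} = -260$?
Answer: $- \frac{2}{15} \approx -0.13333$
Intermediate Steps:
$c{\left(r,n \right)} = - \frac{195}{2}$ ($c{\left(r,n \right)} = \frac{3}{8} \left(-260\right) = - \frac{195}{2}$)
$l{\left(b,C \right)} = - \frac{2}{C}$ ($l{\left(b,C \right)} = - \frac{4}{2 C} = - 4 \frac{1}{2 C} = - \frac{2}{C}$)
$Q{\left(m \right)} = 7 + \frac{12}{m}$ ($Q{\left(m \right)} = - \frac{2}{m} \left(-6\right) + 7 = \frac{12}{m} + 7 = 7 + \frac{12}{m}$)
$\frac{Q{\left(2 \right)}}{c{\left(289,37 \right)}} = \frac{7 + \frac{12}{2}}{- \frac{195}{2}} = \left(7 + 12 \cdot \frac{1}{2}\right) \left(- \frac{2}{195}\right) = \left(7 + 6\right) \left(- \frac{2}{195}\right) = 13 \left(- \frac{2}{195}\right) = - \frac{2}{15}$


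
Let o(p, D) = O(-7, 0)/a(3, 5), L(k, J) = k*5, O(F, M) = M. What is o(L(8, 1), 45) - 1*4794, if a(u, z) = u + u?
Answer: -4794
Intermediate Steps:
a(u, z) = 2*u
L(k, J) = 5*k
o(p, D) = 0 (o(p, D) = 0/((2*3)) = 0/6 = 0*(1/6) = 0)
o(L(8, 1), 45) - 1*4794 = 0 - 1*4794 = 0 - 4794 = -4794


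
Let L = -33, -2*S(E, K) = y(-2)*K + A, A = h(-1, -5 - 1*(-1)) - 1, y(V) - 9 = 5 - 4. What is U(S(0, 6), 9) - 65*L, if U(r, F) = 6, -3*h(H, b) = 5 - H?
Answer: 2151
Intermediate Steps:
h(H, b) = -5/3 + H/3 (h(H, b) = -(5 - H)/3 = -5/3 + H/3)
y(V) = 10 (y(V) = 9 + (5 - 4) = 9 + 1 = 10)
A = -3 (A = (-5/3 + (⅓)*(-1)) - 1 = (-5/3 - ⅓) - 1 = -2 - 1 = -3)
S(E, K) = 3/2 - 5*K (S(E, K) = -(10*K - 3)/2 = -(-3 + 10*K)/2 = 3/2 - 5*K)
U(S(0, 6), 9) - 65*L = 6 - 65*(-33) = 6 + 2145 = 2151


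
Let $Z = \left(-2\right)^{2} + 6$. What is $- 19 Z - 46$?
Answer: $-236$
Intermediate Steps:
$Z = 10$ ($Z = 4 + 6 = 10$)
$- 19 Z - 46 = \left(-19\right) 10 - 46 = -190 - 46 = -236$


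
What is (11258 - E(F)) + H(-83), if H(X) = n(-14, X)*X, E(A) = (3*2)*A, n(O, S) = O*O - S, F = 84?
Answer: -12403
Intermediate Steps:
n(O, S) = O² - S
E(A) = 6*A
H(X) = X*(196 - X) (H(X) = ((-14)² - X)*X = (196 - X)*X = X*(196 - X))
(11258 - E(F)) + H(-83) = (11258 - 6*84) - 83*(196 - 1*(-83)) = (11258 - 1*504) - 83*(196 + 83) = (11258 - 504) - 83*279 = 10754 - 23157 = -12403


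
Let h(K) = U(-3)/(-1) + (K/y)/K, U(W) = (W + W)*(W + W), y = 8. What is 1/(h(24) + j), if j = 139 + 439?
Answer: 8/4337 ≈ 0.0018446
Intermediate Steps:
U(W) = 4*W**2 (U(W) = (2*W)*(2*W) = 4*W**2)
h(K) = -287/8 (h(K) = (4*(-3)**2)/(-1) + (K/8)/K = (4*9)*(-1) + (K*(1/8))/K = 36*(-1) + (K/8)/K = -36 + 1/8 = -287/8)
j = 578
1/(h(24) + j) = 1/(-287/8 + 578) = 1/(4337/8) = 8/4337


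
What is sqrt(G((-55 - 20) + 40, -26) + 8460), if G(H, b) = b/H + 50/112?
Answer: 3*sqrt(18426590)/140 ≈ 91.985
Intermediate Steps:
G(H, b) = 25/56 + b/H (G(H, b) = b/H + 50*(1/112) = b/H + 25/56 = 25/56 + b/H)
sqrt(G((-55 - 20) + 40, -26) + 8460) = sqrt((25/56 - 26/((-55 - 20) + 40)) + 8460) = sqrt((25/56 - 26/(-75 + 40)) + 8460) = sqrt((25/56 - 26/(-35)) + 8460) = sqrt((25/56 - 26*(-1/35)) + 8460) = sqrt((25/56 + 26/35) + 8460) = sqrt(333/280 + 8460) = sqrt(2369133/280) = 3*sqrt(18426590)/140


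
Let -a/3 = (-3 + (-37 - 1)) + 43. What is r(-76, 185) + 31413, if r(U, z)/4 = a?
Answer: 31389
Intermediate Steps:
a = -6 (a = -3*((-3 + (-37 - 1)) + 43) = -3*((-3 - 38) + 43) = -3*(-41 + 43) = -3*2 = -6)
r(U, z) = -24 (r(U, z) = 4*(-6) = -24)
r(-76, 185) + 31413 = -24 + 31413 = 31389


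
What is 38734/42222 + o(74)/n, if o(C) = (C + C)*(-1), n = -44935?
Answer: 873380573/948622785 ≈ 0.92068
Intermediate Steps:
o(C) = -2*C (o(C) = (2*C)*(-1) = -2*C)
38734/42222 + o(74)/n = 38734/42222 - 2*74/(-44935) = 38734*(1/42222) - 148*(-1/44935) = 19367/21111 + 148/44935 = 873380573/948622785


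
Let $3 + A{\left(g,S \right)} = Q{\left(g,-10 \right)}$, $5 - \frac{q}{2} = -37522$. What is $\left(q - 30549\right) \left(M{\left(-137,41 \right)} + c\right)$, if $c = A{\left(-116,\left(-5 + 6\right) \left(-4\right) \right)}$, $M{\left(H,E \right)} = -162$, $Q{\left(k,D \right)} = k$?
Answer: $-12505905$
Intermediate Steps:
$q = 75054$ ($q = 10 - -75044 = 10 + 75044 = 75054$)
$A{\left(g,S \right)} = -3 + g$
$c = -119$ ($c = -3 - 116 = -119$)
$\left(q - 30549\right) \left(M{\left(-137,41 \right)} + c\right) = \left(75054 - 30549\right) \left(-162 - 119\right) = 44505 \left(-281\right) = -12505905$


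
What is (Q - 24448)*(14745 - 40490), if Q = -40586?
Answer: 1674300330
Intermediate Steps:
(Q - 24448)*(14745 - 40490) = (-40586 - 24448)*(14745 - 40490) = -65034*(-25745) = 1674300330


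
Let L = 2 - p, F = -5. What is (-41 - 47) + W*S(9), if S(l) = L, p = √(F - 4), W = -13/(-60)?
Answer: -2627/30 - 13*I/20 ≈ -87.567 - 0.65*I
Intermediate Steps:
W = 13/60 (W = -13*(-1/60) = 13/60 ≈ 0.21667)
p = 3*I (p = √(-5 - 4) = √(-9) = 3*I ≈ 3.0*I)
L = 2 - 3*I ≈ 2.0 - 3.0*I
S(l) = 2 - 3*I
(-41 - 47) + W*S(9) = (-41 - 47) + 13*(2 - 3*I)/60 = -88 + (13/30 - 13*I/20) = -2627/30 - 13*I/20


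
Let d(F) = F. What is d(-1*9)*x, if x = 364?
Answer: -3276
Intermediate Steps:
d(-1*9)*x = -1*9*364 = -9*364 = -3276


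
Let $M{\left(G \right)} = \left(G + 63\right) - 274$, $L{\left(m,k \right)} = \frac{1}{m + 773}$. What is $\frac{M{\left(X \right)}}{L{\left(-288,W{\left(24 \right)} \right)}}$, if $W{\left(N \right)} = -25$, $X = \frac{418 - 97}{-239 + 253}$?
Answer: $- \frac{1277005}{14} \approx -91215.0$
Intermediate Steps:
$X = \frac{321}{14} \approx 22.929$
$L{\left(m,k \right)} = \frac{1}{773 + m}$
$M{\left(G \right)} = -211 + G$ ($M{\left(G \right)} = \left(63 + G\right) - 274 = -211 + G$)
$\frac{M{\left(X \right)}}{L{\left(-288,W{\left(24 \right)} \right)}} = \frac{-211 + \frac{321}{14}}{\frac{1}{773 - 288}} = - \frac{2633}{14 \cdot \frac{1}{485}} = - \frac{2633 \frac{1}{\frac{1}{485}}}{14} = \left(- \frac{2633}{14}\right) 485 = - \frac{1277005}{14}$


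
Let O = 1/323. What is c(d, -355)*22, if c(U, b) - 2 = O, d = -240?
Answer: 14234/323 ≈ 44.068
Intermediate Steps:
O = 1/323 ≈ 0.0030960
c(U, b) = 647/323 (c(U, b) = 2 + 1/323 = 647/323)
c(d, -355)*22 = (647/323)*22 = 14234/323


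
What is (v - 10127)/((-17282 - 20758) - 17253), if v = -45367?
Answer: 18498/18431 ≈ 1.0036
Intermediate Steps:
(v - 10127)/((-17282 - 20758) - 17253) = (-45367 - 10127)/((-17282 - 20758) - 17253) = -55494/(-38040 - 17253) = -55494/(-55293) = -55494*(-1/55293) = 18498/18431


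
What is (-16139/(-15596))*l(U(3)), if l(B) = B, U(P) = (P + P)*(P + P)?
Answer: 145251/3899 ≈ 37.253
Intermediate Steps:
U(P) = 4*P² (U(P) = (2*P)*(2*P) = 4*P²)
(-16139/(-15596))*l(U(3)) = (-16139/(-15596))*(4*3²) = (-16139*(-1/15596))*(4*9) = (16139/15596)*36 = 145251/3899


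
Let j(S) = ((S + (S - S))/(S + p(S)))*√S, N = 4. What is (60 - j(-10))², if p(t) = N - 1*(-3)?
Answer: 31400/9 - 400*I*√10 ≈ 3488.9 - 1264.9*I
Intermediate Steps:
p(t) = 7 (p(t) = 4 - 1*(-3) = 4 + 3 = 7)
j(S) = S^(3/2)/(7 + S) (j(S) = ((S + (S - S))/(S + 7))*√S = ((S + 0)/(7 + S))*√S = (S/(7 + S))*√S = S^(3/2)/(7 + S))
(60 - j(-10))² = (60 - (-10)^(3/2)/(7 - 10))² = (60 - (-10*I*√10)/(-3))² = (60 - (-10*I*√10)*(-1)/3)² = (60 - 10*I*√10/3)²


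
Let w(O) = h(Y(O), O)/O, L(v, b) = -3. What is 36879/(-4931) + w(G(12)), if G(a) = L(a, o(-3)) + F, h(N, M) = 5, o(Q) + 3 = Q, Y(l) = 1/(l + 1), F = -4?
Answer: -282808/34517 ≈ -8.1933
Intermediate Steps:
Y(l) = 1/(1 + l)
o(Q) = -3 + Q
G(a) = -7 (G(a) = -3 - 4 = -7)
w(O) = 5/O
36879/(-4931) + w(G(12)) = 36879/(-4931) + 5/(-7) = 36879*(-1/4931) + 5*(-⅐) = -36879/4931 - 5/7 = -282808/34517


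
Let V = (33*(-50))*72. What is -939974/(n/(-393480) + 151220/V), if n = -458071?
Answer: 12205411994160/1412003 ≈ 8.6440e+6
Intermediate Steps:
V = -118800 (V = -1650*72 = -118800)
-939974/(n/(-393480) + 151220/V) = -939974/(-458071/(-393480) + 151220/(-118800)) = -939974/(-458071*(-1/393480) + 151220*(-1/118800)) = -939974/(458071/393480 - 7561/5940) = -939974/(-1412003/12984840) = -939974*(-12984840/1412003) = 12205411994160/1412003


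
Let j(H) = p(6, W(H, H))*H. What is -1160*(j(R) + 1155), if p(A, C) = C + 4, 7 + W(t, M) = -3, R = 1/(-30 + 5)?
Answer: -6700392/5 ≈ -1.3401e+6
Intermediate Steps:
R = -1/25 (R = 1/(-25) = -1/25 ≈ -0.040000)
W(t, M) = -10 (W(t, M) = -7 - 3 = -10)
p(A, C) = 4 + C
j(H) = -6*H (j(H) = (4 - 10)*H = -6*H)
-1160*(j(R) + 1155) = -1160*(-6*(-1/25) + 1155) = -1160*(6/25 + 1155) = -1160*28881/25 = -6700392/5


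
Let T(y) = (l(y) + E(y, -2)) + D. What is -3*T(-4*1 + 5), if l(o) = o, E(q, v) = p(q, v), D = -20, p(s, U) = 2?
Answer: 51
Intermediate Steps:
E(q, v) = 2
T(y) = -18 + y (T(y) = (y + 2) - 20 = (2 + y) - 20 = -18 + y)
-3*T(-4*1 + 5) = -3*(-18 + (-4*1 + 5)) = -3*(-18 + (-4 + 5)) = -3*(-18 + 1) = -3*(-17) = 51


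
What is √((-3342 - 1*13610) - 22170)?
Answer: I*√39122 ≈ 197.79*I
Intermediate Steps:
√((-3342 - 1*13610) - 22170) = √((-3342 - 13610) - 22170) = √(-16952 - 22170) = √(-39122) = I*√39122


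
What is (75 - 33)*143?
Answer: 6006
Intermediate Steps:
(75 - 33)*143 = 42*143 = 6006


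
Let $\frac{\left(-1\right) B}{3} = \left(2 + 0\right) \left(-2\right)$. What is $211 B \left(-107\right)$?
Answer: $-270924$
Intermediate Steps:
$B = 12$ ($B = - 3 \left(2 + 0\right) \left(-2\right) = - 3 \cdot 2 \left(-2\right) = \left(-3\right) \left(-4\right) = 12$)
$211 B \left(-107\right) = 211 \cdot 12 \left(-107\right) = 2532 \left(-107\right) = -270924$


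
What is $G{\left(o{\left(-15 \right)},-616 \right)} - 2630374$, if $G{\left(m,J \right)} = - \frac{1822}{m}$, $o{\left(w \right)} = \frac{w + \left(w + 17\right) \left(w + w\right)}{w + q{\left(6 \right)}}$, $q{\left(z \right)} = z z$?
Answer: $- \frac{65746596}{25} \approx -2.6299 \cdot 10^{6}$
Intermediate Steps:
$q{\left(z \right)} = z^{2}$
$o{\left(w \right)} = \frac{w + 2 w \left(17 + w\right)}{36 + w}$ ($o{\left(w \right)} = \frac{w + \left(w + 17\right) \left(w + w\right)}{w + 6^{2}} = \frac{w + \left(17 + w\right) 2 w}{w + 36} = \frac{w + 2 w \left(17 + w\right)}{36 + w}$)
$G{\left(o{\left(-15 \right)},-616 \right)} - 2630374 = - \frac{1822}{\left(-15\right) \frac{1}{36 - 15} \left(35 + 2 \left(-15\right)\right)} - 2630374 = - \frac{1822}{\left(-15\right) \frac{1}{21} \left(35 - 30\right)} - 2630374 = - \frac{1822}{\left(-15\right) \frac{1}{21} \cdot 5} - 2630374 = - \frac{1822}{- \frac{25}{7}} - 2630374 = \left(-1822\right) \left(- \frac{7}{25}\right) - 2630374 = \frac{12754}{25} - 2630374 = - \frac{65746596}{25}$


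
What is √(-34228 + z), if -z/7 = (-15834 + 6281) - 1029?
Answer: √39846 ≈ 199.61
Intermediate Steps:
z = 74074 (z = -7*((-15834 + 6281) - 1029) = -7*(-9553 - 1029) = -7*(-10582) = 74074)
√(-34228 + z) = √(-34228 + 74074) = √39846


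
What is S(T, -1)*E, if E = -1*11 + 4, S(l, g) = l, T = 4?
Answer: -28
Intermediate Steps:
E = -7 (E = -11 + 4 = -7)
S(T, -1)*E = 4*(-7) = -28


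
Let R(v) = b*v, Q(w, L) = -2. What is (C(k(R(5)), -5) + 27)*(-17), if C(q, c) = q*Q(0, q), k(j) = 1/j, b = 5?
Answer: -11441/25 ≈ -457.64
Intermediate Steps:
R(v) = 5*v
k(j) = 1/j
C(q, c) = -2*q (C(q, c) = q*(-2) = -2*q)
(C(k(R(5)), -5) + 27)*(-17) = (-2/(5*5) + 27)*(-17) = (-2/25 + 27)*(-17) = (673/25)*(-17) = -11441/25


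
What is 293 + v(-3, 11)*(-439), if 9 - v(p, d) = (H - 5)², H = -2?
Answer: 17853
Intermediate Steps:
v(p, d) = -40 (v(p, d) = 9 - (-2 - 5)² = 9 - 1*(-7)² = 9 - 1*49 = 9 - 49 = -40)
293 + v(-3, 11)*(-439) = 293 - 40*(-439) = 293 + 17560 = 17853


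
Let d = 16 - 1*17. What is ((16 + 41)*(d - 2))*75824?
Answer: -12965904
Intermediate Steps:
d = -1 (d = 16 - 17 = -1)
((16 + 41)*(d - 2))*75824 = ((16 + 41)*(-1 - 2))*75824 = (57*(-3))*75824 = -171*75824 = -12965904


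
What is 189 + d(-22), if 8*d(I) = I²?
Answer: 499/2 ≈ 249.50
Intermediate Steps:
d(I) = I²/8
189 + d(-22) = 189 + (⅛)*(-22)² = 189 + (⅛)*484 = 189 + 121/2 = 499/2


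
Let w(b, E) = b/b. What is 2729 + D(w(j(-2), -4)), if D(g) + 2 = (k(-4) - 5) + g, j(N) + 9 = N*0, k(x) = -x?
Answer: 2727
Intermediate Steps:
j(N) = -9 (j(N) = -9 + N*0 = -9 + 0 = -9)
w(b, E) = 1
D(g) = -3 + g (D(g) = -2 + ((-1*(-4) - 5) + g) = -2 + ((4 - 5) + g) = -2 + (-1 + g) = -3 + g)
2729 + D(w(j(-2), -4)) = 2729 + (-3 + 1) = 2729 - 2 = 2727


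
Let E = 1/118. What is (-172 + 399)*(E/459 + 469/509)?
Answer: 5766364549/27568458 ≈ 209.17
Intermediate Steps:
E = 1/118 ≈ 0.0084746
(-172 + 399)*(E/459 + 469/509) = (-172 + 399)*((1/118)/459 + 469/509) = 227*((1/118)*(1/459) + 469*(1/509)) = 227*(1/54162 + 469/509) = 227*(25402487/27568458) = 5766364549/27568458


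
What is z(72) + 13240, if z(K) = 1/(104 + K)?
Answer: 2330241/176 ≈ 13240.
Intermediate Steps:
z(72) + 13240 = 1/(104 + 72) + 13240 = 1/176 + 13240 = 2330241/176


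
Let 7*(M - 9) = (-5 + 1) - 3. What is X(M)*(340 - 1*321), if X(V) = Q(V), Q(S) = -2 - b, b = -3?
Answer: 19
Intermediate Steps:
M = 8 (M = 9 + ((-5 + 1) - 3)/7 = 9 + (-4 - 3)/7 = 9 + (⅐)*(-7) = 9 - 1 = 8)
Q(S) = 1 (Q(S) = -2 - 1*(-3) = -2 + 3 = 1)
X(V) = 1
X(M)*(340 - 1*321) = 1*(340 - 1*321) = 1*(340 - 321) = 1*19 = 19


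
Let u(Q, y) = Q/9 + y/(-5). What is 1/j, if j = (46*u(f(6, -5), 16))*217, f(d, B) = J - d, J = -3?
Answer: -5/209622 ≈ -2.3852e-5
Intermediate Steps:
f(d, B) = -3 - d
u(Q, y) = -y/5 + Q/9 (u(Q, y) = Q*(1/9) + y*(-1/5) = Q/9 - y/5 = -y/5 + Q/9)
j = -209622/5 (j = (46*(-1/5*16 + (-3 - 1*6)/9))*217 = (46*(-16/5 + (-3 - 6)/9))*217 = (46*(-16/5 + (1/9)*(-9)))*217 = (46*(-16/5 - 1))*217 = (46*(-21/5))*217 = -966/5*217 = -209622/5 ≈ -41924.)
1/j = 1/(-209622/5) = -5/209622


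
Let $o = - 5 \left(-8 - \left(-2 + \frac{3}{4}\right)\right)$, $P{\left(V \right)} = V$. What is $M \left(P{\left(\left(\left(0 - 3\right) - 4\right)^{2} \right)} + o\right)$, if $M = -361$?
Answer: $- \frac{119491}{4} \approx -29873.0$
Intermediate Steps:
$o = \frac{135}{4}$ ($o = - 5 \left(-8 - - \frac{5}{4}\right) = - 5 \left(-8 + \left(- \frac{3}{4} + 2\right)\right) = - 5 \left(-8 + \frac{5}{4}\right) = \left(-5\right) \left(- \frac{27}{4}\right) = \frac{135}{4} \approx 33.75$)
$M \left(P{\left(\left(\left(0 - 3\right) - 4\right)^{2} \right)} + o\right) = - 361 \left(\left(\left(0 - 3\right) - 4\right)^{2} + \frac{135}{4}\right) = - 361 \left(\left(-3 - 4\right)^{2} + \frac{135}{4}\right) = - 361 \left(\left(-7\right)^{2} + \frac{135}{4}\right) = - 361 \left(49 + \frac{135}{4}\right) = \left(-361\right) \frac{331}{4} = - \frac{119491}{4}$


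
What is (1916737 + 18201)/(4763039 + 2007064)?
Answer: 1934938/6770103 ≈ 0.28581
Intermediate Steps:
(1916737 + 18201)/(4763039 + 2007064) = 1934938/6770103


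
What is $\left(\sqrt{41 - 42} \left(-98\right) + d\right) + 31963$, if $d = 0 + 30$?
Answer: $31993 - 98 i \approx 31993.0 - 98.0 i$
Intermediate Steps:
$d = 30$
$\left(\sqrt{41 - 42} \left(-98\right) + d\right) + 31963 = \left(\sqrt{41 - 42} \left(-98\right) + 30\right) + 31963 = \left(\sqrt{-1} \left(-98\right) + 30\right) + 31963 = \left(i \left(-98\right) + 30\right) + 31963 = \left(- 98 i + 30\right) + 31963 = \left(30 - 98 i\right) + 31963 = 31993 - 98 i$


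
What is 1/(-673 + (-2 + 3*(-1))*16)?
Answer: -1/753 ≈ -0.0013280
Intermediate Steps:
1/(-673 + (-2 + 3*(-1))*16) = 1/(-673 + (-2 - 3)*16) = 1/(-673 - 5*16) = 1/(-673 - 80) = 1/(-753) = -1/753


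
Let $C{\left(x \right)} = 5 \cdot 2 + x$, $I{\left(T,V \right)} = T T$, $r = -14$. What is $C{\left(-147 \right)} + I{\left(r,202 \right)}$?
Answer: $59$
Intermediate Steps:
$I{\left(T,V \right)} = T^{2}$
$C{\left(x \right)} = 10 + x$
$C{\left(-147 \right)} + I{\left(r,202 \right)} = \left(10 - 147\right) + \left(-14\right)^{2} = -137 + 196 = 59$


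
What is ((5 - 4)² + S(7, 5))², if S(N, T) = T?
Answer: 36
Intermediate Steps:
((5 - 4)² + S(7, 5))² = ((5 - 4)² + 5)² = (1² + 5)² = (1 + 5)² = 6² = 36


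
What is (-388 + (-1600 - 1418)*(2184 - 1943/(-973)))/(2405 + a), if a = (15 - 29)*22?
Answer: -6419588074/2040381 ≈ -3146.3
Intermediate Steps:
a = -308 (a = -14*22 = -308)
(-388 + (-1600 - 1418)*(2184 - 1943/(-973)))/(2405 + a) = (-388 + (-1600 - 1418)*(2184 - 1943/(-973)))/(2405 - 308) = (-388 - 3018*(2184 - 1943*(-1/973)))/2097 = (-388 - 3018*(2184 + 1943/973))*(1/2097) = (-388 - 3018*2126975/973)*(1/2097) = (-388 - 6419210550/973)*(1/2097) = -6419588074/973*1/2097 = -6419588074/2040381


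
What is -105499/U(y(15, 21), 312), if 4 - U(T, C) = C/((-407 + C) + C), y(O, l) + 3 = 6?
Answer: -22893283/556 ≈ -41175.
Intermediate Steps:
y(O, l) = 3 (y(O, l) = -3 + 6 = 3)
U(T, C) = 4 - C/(-407 + 2*C) (U(T, C) = 4 - C/((-407 + C) + C) = 4 - C/(-407 + 2*C))
-105499/U(y(15, 21), 312) = -105499*(-407 + 2*312)/(-1628 + 7*312) = -105499*(-407 + 624)/(-1628 + 2184) = -105499/(556/217) = -105499/((1/217)*556) = -105499/556/217 = -105499*217/556 = -22893283/556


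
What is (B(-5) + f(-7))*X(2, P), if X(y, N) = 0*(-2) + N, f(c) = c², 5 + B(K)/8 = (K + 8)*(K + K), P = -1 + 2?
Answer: -231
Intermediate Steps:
P = 1
B(K) = -40 + 16*K*(8 + K) (B(K) = -40 + 8*((K + 8)*(K + K)) = -40 + 8*((8 + K)*(2*K)) = -40 + 8*(2*K*(8 + K)) = -40 + 16*K*(8 + K))
X(y, N) = N (X(y, N) = 0 + N = N)
(B(-5) + f(-7))*X(2, P) = ((-40 + 16*(-5)² + 128*(-5)) + (-7)²)*1 = ((-40 + 16*25 - 640) + 49)*1 = ((-40 + 400 - 640) + 49)*1 = (-280 + 49)*1 = -231*1 = -231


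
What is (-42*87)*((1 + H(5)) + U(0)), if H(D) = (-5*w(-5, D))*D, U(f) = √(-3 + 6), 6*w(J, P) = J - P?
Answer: -155904 - 3654*√3 ≈ -1.6223e+5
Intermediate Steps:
w(J, P) = -P/6 + J/6 (w(J, P) = (J - P)/6 = -P/6 + J/6)
U(f) = √3
H(D) = D*(25/6 + 5*D/6) (H(D) = (-5*(-D/6 + (⅙)*(-5)))*D = (-5*(-D/6 - ⅚))*D = (-5*(-⅚ - D/6))*D = (25/6 + 5*D/6)*D = D*(25/6 + 5*D/6))
(-42*87)*((1 + H(5)) + U(0)) = (-42*87)*((1 + (⅚)*5*(5 + 5)) + √3) = -3654*((1 + (⅚)*5*10) + √3) = -3654*((1 + 125/3) + √3) = -3654*(128/3 + √3) = -155904 - 3654*√3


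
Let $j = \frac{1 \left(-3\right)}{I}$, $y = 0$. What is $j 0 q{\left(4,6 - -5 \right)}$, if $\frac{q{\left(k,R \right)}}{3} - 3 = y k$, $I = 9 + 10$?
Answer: $0$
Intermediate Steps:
$I = 19$
$q{\left(k,R \right)} = 9$ ($q{\left(k,R \right)} = 9 + 3 \cdot 0 k = 9 + 3 \cdot 0 = 9 + 0 = 9$)
$j = - \frac{3}{19}$ ($j = \frac{1 \left(-3\right)}{19} = \left(-3\right) \frac{1}{19} = - \frac{3}{19} \approx -0.15789$)
$j 0 q{\left(4,6 - -5 \right)} = \left(- \frac{3}{19}\right) 0 \cdot 9 = 0 \cdot 9 = 0$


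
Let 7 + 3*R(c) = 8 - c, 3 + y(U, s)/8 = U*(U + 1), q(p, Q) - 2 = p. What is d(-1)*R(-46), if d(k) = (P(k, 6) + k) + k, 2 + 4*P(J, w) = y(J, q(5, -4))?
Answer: -799/6 ≈ -133.17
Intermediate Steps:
q(p, Q) = 2 + p
y(U, s) = -24 + 8*U*(1 + U) (y(U, s) = -24 + 8*(U*(U + 1)) = -24 + 8*(U*(1 + U)) = -24 + 8*U*(1 + U))
P(J, w) = -13/2 + 2*J + 2*J² (P(J, w) = -½ + (-24 + 8*J + 8*J²)/4 = -½ + (-6 + 2*J + 2*J²) = -13/2 + 2*J + 2*J²)
d(k) = -13/2 + 2*k² + 4*k (d(k) = ((-13/2 + 2*k + 2*k²) + k) + k = (-13/2 + 2*k² + 3*k) + k = -13/2 + 2*k² + 4*k)
R(c) = ⅓ - c/3 (R(c) = -7/3 + (8 - c)/3 = -7/3 + (8/3 - c/3) = ⅓ - c/3)
d(-1)*R(-46) = (-13/2 + 2*(-1)² + 4*(-1))*(⅓ - ⅓*(-46)) = (-13/2 + 2*1 - 4)*(⅓ + 46/3) = (-13/2 + 2 - 4)*(47/3) = -17/2*47/3 = -799/6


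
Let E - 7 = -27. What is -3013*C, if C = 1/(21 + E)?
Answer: -3013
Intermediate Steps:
E = -20 (E = 7 - 27 = -20)
C = 1 (C = 1/(21 - 20) = 1/1 = 1)
-3013*C = -3013*1 = -3013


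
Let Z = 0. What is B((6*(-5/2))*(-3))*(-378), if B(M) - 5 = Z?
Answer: -1890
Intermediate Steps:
B(M) = 5 (B(M) = 5 + 0 = 5)
B((6*(-5/2))*(-3))*(-378) = 5*(-378) = -1890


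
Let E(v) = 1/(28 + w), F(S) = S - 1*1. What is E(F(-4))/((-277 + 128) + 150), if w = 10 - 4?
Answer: 1/34 ≈ 0.029412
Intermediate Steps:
w = 6
F(S) = -1 + S (F(S) = S - 1 = -1 + S)
E(v) = 1/34 (E(v) = 1/(28 + 6) = 1/34)
E(F(-4))/((-277 + 128) + 150) = 1/(34*((-277 + 128) + 150)) = 1/(34*(-149 + 150)) = (1/34)/1 = (1/34)*1 = 1/34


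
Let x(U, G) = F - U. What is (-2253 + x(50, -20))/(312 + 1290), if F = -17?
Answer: -1160/801 ≈ -1.4482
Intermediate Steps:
x(U, G) = -17 - U
(-2253 + x(50, -20))/(312 + 1290) = (-2253 + (-17 - 1*50))/(312 + 1290) = (-2253 + (-17 - 50))/1602 = (-2253 - 67)*(1/1602) = -2320*1/1602 = -1160/801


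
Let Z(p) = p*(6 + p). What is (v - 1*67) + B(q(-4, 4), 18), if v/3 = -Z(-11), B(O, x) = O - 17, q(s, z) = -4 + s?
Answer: -257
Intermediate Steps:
B(O, x) = -17 + O
v = -165 (v = 3*(-(-11)*(6 - 11)) = 3*(-(-11)*(-5)) = 3*(-1*55) = 3*(-55) = -165)
(v - 1*67) + B(q(-4, 4), 18) = (-165 - 1*67) + (-17 + (-4 - 4)) = (-165 - 67) + (-17 - 8) = -232 - 25 = -257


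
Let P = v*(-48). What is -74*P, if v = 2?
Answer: 7104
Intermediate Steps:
P = -96 (P = 2*(-48) = -96)
-74*P = -74*(-96) = 7104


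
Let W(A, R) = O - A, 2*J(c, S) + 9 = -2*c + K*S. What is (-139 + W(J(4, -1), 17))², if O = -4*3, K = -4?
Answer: 83521/4 ≈ 20880.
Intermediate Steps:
O = -12
J(c, S) = -9/2 - c - 2*S (J(c, S) = -9/2 + (-2*c - 4*S)/2 = -9/2 + (-4*S - 2*c)/2 = -9/2 + (-c - 2*S) = -9/2 - c - 2*S)
W(A, R) = -12 - A
(-139 + W(J(4, -1), 17))² = (-139 + (-12 - (-9/2 - 1*4 - 2*(-1))))² = (-139 + (-12 - (-9/2 - 4 + 2)))² = (-139 + (-12 - 1*(-13/2)))² = (-139 + (-12 + 13/2))² = (-139 - 11/2)² = (-289/2)² = 83521/4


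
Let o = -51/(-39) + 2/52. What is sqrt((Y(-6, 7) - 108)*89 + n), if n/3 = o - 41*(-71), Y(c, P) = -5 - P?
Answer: 3*I*sqrt(145938)/26 ≈ 44.079*I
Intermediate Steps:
o = 35/26 (o = -51*(-1/39) + 2*(1/52) = 17/13 + 1/26 = 35/26 ≈ 1.3462)
n = 227163/26 (n = 3*(35/26 - 41*(-71)) = 3*(35/26 + 2911) = 3*(75721/26) = 227163/26 ≈ 8737.0)
sqrt((Y(-6, 7) - 108)*89 + n) = sqrt(((-5 - 1*7) - 108)*89 + 227163/26) = sqrt(((-5 - 7) - 108)*89 + 227163/26) = sqrt((-12 - 108)*89 + 227163/26) = sqrt(-120*89 + 227163/26) = sqrt(-10680 + 227163/26) = sqrt(-50517/26) = 3*I*sqrt(145938)/26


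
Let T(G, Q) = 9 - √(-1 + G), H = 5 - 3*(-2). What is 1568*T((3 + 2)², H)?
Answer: 14112 - 3136*√6 ≈ 6430.4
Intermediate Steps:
H = 11 (H = 5 + 6 = 11)
1568*T((3 + 2)², H) = 1568*(9 - √(-1 + (3 + 2)²)) = 1568*(9 - √(-1 + 5²)) = 1568*(9 - √(-1 + 25)) = 1568*(9 - √24) = 1568*(9 - 2*√6) = 14112 - 3136*√6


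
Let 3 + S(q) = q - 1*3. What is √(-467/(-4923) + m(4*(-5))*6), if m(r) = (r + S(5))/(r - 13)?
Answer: √1275020351/18051 ≈ 1.9781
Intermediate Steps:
S(q) = -6 + q (S(q) = -3 + (q - 1*3) = -3 + (q - 3) = -3 + (-3 + q) = -6 + q)
m(r) = (-1 + r)/(-13 + r) (m(r) = (r + (-6 + 5))/(r - 13) = (r - 1)/(-13 + r) = (-1 + r)/(-13 + r))
√(-467/(-4923) + m(4*(-5))*6) = √(-467/(-4923) + ((-1 + 4*(-5))/(-13 + 4*(-5)))*6) = √(-467*(-1/4923) + ((-1 - 20)/(-13 - 20))*6) = √(467/4923 + (-21/(-33))*6) = √(467/4923 - 1/33*(-21)*6) = √(467/4923 + (7/11)*6) = √(467/4923 + 42/11) = √(211903/54153) = √1275020351/18051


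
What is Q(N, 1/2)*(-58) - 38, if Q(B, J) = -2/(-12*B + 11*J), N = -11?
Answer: -10218/275 ≈ -37.156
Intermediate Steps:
Q(N, 1/2)*(-58) - 38 = (2/(-11/2 + 12*(-11)))*(-58) - 38 = (2/(-11*½ - 132))*(-58) - 38 = (2/(-11/2 - 132))*(-58) - 38 = (2/(-275/2))*(-58) - 38 = (2*(-2/275))*(-58) - 38 = -4/275*(-58) - 38 = 232/275 - 38 = -10218/275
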